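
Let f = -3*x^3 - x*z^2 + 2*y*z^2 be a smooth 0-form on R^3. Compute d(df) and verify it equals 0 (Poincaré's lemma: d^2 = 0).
d(df) = 0

Step 1: df = sum_i (∂f/∂x_i) dx_i = (-9*x^2 - z^2) dx + (2*z^2) dy + (2*z*(-x + 2*y)) dz.
Step 2: Apply d again. Using the 1-form formula, the coefficient of dx ∧ dy in d(df) is ∂^2 f/∂x ∂y - ∂^2 f/∂y ∂x = (0) - (0) = 0 (equality of mixed partials for smooth f).
Similarly for dx ∧ dz and dy ∧ dz — all coefficients vanish. So d(df) = 0.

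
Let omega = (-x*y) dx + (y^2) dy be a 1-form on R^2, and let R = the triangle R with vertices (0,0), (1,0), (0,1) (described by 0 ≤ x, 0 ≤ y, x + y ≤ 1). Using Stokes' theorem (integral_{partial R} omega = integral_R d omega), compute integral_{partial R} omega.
integral_(partial R) omega = 1/6

Stokes: integral_partial_R omega = integral_R d omega with d omega = (∂Q/∂x - ∂P/∂y) dx ∧ dy.
  ∂Q/∂x = 0
  ∂P/∂y = -x
  integrand = ∂Q/∂x - ∂P/∂y = x.
Integrating over R: integral_0^1 integral_0^{1-x} (x) dy dx = 1/6.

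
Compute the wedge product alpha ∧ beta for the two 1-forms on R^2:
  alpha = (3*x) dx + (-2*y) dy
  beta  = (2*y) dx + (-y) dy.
alpha ∧ beta = (y*(-3*x + 4*y)) dx ∧ dy

Distribute the wedge, using dx_i ∧ dx_j = -dx_j ∧ dx_i and dx_i ∧ dx_i = 0. For each pair (i, j) with i < j, the coefficient of dx_i ∧ dx_j in alpha ∧ beta is (alpha_i * beta_j - alpha_j * beta_i). Collecting: alpha ∧ beta = (y*(-3*x + 4*y)) dx ∧ dy.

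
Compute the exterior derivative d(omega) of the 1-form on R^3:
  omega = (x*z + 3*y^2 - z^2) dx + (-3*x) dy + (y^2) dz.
d(omega) = (-6*y - 3) dx ∧ dy + (-x + 2*z) dx ∧ dz + (2*y) dy ∧ dz

For a 1-form omega = sum_i f_i dx_i, the exterior derivative is
  d(omega) = sum_{i < j} (∂f_j/∂x_i - ∂f_i/∂x_j) dx_i ∧ dx_j.
  coefficient of dx ∧ dy: ∂f_2/∂x - ∂f_1/∂y = ∂(-3*x)/∂x - ∂(x*z + 3*y^2 - z^2)/∂y = -6*y - 3
  coefficient of dx ∧ dz: ∂f_3/∂x - ∂f_1/∂z = ∂(y^2)/∂x - ∂(x*z + 3*y^2 - z^2)/∂z = -x + 2*z
  coefficient of dy ∧ dz: ∂f_3/∂y - ∂f_2/∂z = ∂(y^2)/∂y - ∂(-3*x)/∂z = 2*y
Assembling: d(omega) = (-6*y - 3) dx ∧ dy + (-x + 2*z) dx ∧ dz + (2*y) dy ∧ dz.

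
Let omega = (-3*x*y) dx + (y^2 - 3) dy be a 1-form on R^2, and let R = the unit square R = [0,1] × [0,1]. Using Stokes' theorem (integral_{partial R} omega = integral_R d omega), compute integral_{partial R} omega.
integral_(partial R) omega = 3/2

Stokes: integral_partial_R omega = integral_R d omega with d omega = (∂Q/∂x - ∂P/∂y) dx ∧ dy.
  ∂Q/∂x = 0
  ∂P/∂y = -3*x
  integrand = ∂Q/∂x - ∂P/∂y = 3*x.
Integrating over R: integral_0^1 integral_0^1 (3*x) dx dy = 3/2.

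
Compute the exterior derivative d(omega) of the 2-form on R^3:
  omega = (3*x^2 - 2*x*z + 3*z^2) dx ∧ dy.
d(omega) = (-2*x + 6*z) dx ∧ dy ∧ dz

For a 2-form omega = sum_{i<j} g_{ij} dx_i ∧ dx_j, the exterior derivative is
  d(omega) = sum_{i<j} d(g_{ij}) ∧ dx_i ∧ dx_j = sum_{i<j, k} (∂g_{ij}/∂x_k) dx_k ∧ dx_i ∧ dx_j.
Expand each term, using dx_k ∧ dx_i ∧ dx_j = sgn(permutation) dx_{(a)} ∧ dx_{(b)} ∧ dx_{(c)} with (a < b < c) sorted:
  d(3*x^2 - 2*x*z + 3*z^2) includes (∂/∂z)(3*x^2 - 2*x*z + 3*z^2) dz = (-2*x + 6*z) dz, which multiplied by dx ∧ dy gives (-2*x + 6*z) dx ∧ dy ∧ dz
Collecting like 3-forms: d(omega) = (-2*x + 6*z) dx ∧ dy ∧ dz.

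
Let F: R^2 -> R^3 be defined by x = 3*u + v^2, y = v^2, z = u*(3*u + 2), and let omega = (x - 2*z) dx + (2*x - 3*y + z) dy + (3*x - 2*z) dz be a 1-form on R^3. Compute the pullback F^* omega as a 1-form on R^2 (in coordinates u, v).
F^* omega = (-36*u^3 + 18*u*v^2 + 7*u + 9*v^2) du + (2*u*v*(7 - 3*u)) dv

Using F^*(f dg) = (f ∘ F) d(g ∘ F), substitute each coordinate x_i by F_i(u, v) in f_i, and replace dx_i by d F_i = (∂F_i/∂u) du + (∂F_i/∂v) dv.
  For the x component: f_1(F) = -6*u^2 - u + v^2; d F_1 = (3) du + (2*v) dv
  For the y component: f_2(F) = 3*u^2 + 8*u - v^2; d F_2 = (0) du + (2*v) dv
  For the z component: f_3(F) = -6*u^2 + 5*u + 3*v^2; d F_3 = (6*u + 2) du + (0) dv
Combining and collecting du, dv coefficients:
  coeff of du: -36*u^3 + 18*u*v^2 + 7*u + 9*v^2
  coeff of dv: 2*u*v*(7 - 3*u)
F^* omega = (-36*u^3 + 18*u*v^2 + 7*u + 9*v^2) du + (2*u*v*(7 - 3*u)) dv.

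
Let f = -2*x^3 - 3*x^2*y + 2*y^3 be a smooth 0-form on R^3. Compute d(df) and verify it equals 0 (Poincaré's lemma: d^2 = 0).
d(df) = 0

Step 1: df = sum_i (∂f/∂x_i) dx_i = (6*x*(-x - y)) dx + (-3*x^2 + 6*y^2) dy + (0) dz.
Step 2: Apply d again. Using the 1-form formula, the coefficient of dx ∧ dy in d(df) is ∂^2 f/∂x ∂y - ∂^2 f/∂y ∂x = (-6*x) - (-6*x) = 0 (equality of mixed partials for smooth f).
Similarly for dx ∧ dz and dy ∧ dz — all coefficients vanish. So d(df) = 0.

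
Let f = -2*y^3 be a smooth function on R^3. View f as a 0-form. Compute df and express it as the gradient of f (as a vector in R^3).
df = (0) dx + (-6*y^2) dy + (0) dz; grad f = (0, -6*y^2, 0)

For a 0-form f, d f = (∂f/∂x) dx + (∂f/∂y) dy + (∂f/∂z) dz. The components of the vector representation are exactly the entries of grad f in Cartesian coordinates:
  ∂f/∂x = 0
  ∂f/∂y = -6*y^2
  ∂f/∂z = 0.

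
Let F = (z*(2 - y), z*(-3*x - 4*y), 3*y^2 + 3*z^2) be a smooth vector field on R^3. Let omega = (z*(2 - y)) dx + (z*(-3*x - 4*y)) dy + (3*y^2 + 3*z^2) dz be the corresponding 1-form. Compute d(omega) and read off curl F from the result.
d(omega) = (3*x + 10*y) dy ∧ dz + (2 - y) dz ∧ dx + (-2*z) dx ∧ dy; curl F = (3*x + 10*y, 2 - y, -2*z)

d omega = sum_{i<j} (∂f_j/∂x_i - ∂f_i/∂x_j) dx_i ∧ dx_j. Under the identification (dy ∧ dz, dz ∧ dx, dx ∧ dy) ↔ (e_x, e_y, e_z), the coefficients are exactly the components of curl F. Compute:
  ∂R/∂y - ∂Q/∂z = (6*y) - (-3*x - 4*y) = 3*x + 10*y
  ∂P/∂z - ∂R/∂x = (2 - y) - (0) = 2 - y
  ∂Q/∂x - ∂P/∂y = (-3*z) - (-z) = -2*z.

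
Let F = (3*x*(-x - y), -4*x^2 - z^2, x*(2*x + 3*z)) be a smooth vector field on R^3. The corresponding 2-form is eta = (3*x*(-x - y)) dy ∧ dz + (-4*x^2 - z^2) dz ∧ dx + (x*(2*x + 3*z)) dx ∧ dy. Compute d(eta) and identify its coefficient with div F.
d(eta) = (-3*x - 3*y) dx ∧ dy ∧ dz; div F = -3*x - 3*y

For a 2-form in R^3 of the form above, applying d gives a 3-form with coefficient ∂P/∂x + ∂Q/∂y + ∂R/∂z:
  ∂P/∂x = -6*x - 3*y
  ∂Q/∂y = 0
  ∂R/∂z = 3*x
Sum = -3*x - 3*y, which is exactly div F.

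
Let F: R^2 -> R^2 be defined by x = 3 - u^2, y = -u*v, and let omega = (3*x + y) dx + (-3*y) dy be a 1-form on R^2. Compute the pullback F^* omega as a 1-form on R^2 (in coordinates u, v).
F^* omega = (u*(6*u^2 + 2*u*v - 3*v^2 - 18)) du + (-3*u^2*v) dv

Using F^*(f dg) = (f ∘ F) d(g ∘ F), substitute each coordinate x_i by F_i(u, v) in f_i, and replace dx_i by d F_i = (∂F_i/∂u) du + (∂F_i/∂v) dv.
  For the x component: f_1(F) = -3*u^2 - u*v + 9; d F_1 = (-2*u) du + (0) dv
  For the y component: f_2(F) = 3*u*v; d F_2 = (-v) du + (-u) dv
Combining and collecting du, dv coefficients:
  coeff of du: u*(6*u^2 + 2*u*v - 3*v^2 - 18)
  coeff of dv: -3*u^2*v
F^* omega = (u*(6*u^2 + 2*u*v - 3*v^2 - 18)) du + (-3*u^2*v) dv.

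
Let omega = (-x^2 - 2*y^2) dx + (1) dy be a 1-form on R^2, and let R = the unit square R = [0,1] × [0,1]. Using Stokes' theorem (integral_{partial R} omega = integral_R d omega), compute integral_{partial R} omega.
integral_(partial R) omega = 2

Stokes: integral_partial_R omega = integral_R d omega with d omega = (∂Q/∂x - ∂P/∂y) dx ∧ dy.
  ∂Q/∂x = 0
  ∂P/∂y = -4*y
  integrand = ∂Q/∂x - ∂P/∂y = 4*y.
Integrating over R: integral_0^1 integral_0^1 (4*y) dx dy = 2.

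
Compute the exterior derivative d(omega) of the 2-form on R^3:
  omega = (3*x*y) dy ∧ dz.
d(omega) = (3*y) dx ∧ dy ∧ dz

For a 2-form omega = sum_{i<j} g_{ij} dx_i ∧ dx_j, the exterior derivative is
  d(omega) = sum_{i<j} d(g_{ij}) ∧ dx_i ∧ dx_j = sum_{i<j, k} (∂g_{ij}/∂x_k) dx_k ∧ dx_i ∧ dx_j.
Expand each term, using dx_k ∧ dx_i ∧ dx_j = sgn(permutation) dx_{(a)} ∧ dx_{(b)} ∧ dx_{(c)} with (a < b < c) sorted:
  d(3*x*y) includes (∂/∂x)(3*x*y) dx = (3*y) dx, which multiplied by dy ∧ dz gives (3*y) dx ∧ dy ∧ dz
Collecting like 3-forms: d(omega) = (3*y) dx ∧ dy ∧ dz.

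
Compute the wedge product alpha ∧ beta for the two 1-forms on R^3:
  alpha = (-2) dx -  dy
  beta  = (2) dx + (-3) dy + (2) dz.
alpha ∧ beta = (8) dx ∧ dy + (-4) dx ∧ dz + (-2) dy ∧ dz

Distribute the wedge, using dx_i ∧ dx_j = -dx_j ∧ dx_i and dx_i ∧ dx_i = 0. For each pair (i, j) with i < j, the coefficient of dx_i ∧ dx_j in alpha ∧ beta is (alpha_i * beta_j - alpha_j * beta_i). Collecting: alpha ∧ beta = (8) dx ∧ dy + (-4) dx ∧ dz + (-2) dy ∧ dz.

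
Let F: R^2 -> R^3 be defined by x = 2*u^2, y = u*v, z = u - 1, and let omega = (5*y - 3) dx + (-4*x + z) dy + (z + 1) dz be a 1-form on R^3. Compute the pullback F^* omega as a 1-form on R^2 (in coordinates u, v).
F^* omega = (12*u^2*v + u*v - 11*u - v) du + (u*(-8*u^2 + u - 1)) dv

Using F^*(f dg) = (f ∘ F) d(g ∘ F), substitute each coordinate x_i by F_i(u, v) in f_i, and replace dx_i by d F_i = (∂F_i/∂u) du + (∂F_i/∂v) dv.
  For the x component: f_1(F) = 5*u*v - 3; d F_1 = (4*u) du + (0) dv
  For the y component: f_2(F) = -8*u^2 + u - 1; d F_2 = (v) du + (u) dv
  For the z component: f_3(F) = u; d F_3 = (1) du + (0) dv
Combining and collecting du, dv coefficients:
  coeff of du: 12*u^2*v + u*v - 11*u - v
  coeff of dv: u*(-8*u^2 + u - 1)
F^* omega = (12*u^2*v + u*v - 11*u - v) du + (u*(-8*u^2 + u - 1)) dv.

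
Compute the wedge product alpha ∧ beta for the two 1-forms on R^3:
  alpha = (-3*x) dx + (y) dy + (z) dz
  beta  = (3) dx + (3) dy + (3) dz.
alpha ∧ beta = (-9*x - 3*y) dx ∧ dy + (-9*x - 3*z) dx ∧ dz + (3*y - 3*z) dy ∧ dz

Distribute the wedge, using dx_i ∧ dx_j = -dx_j ∧ dx_i and dx_i ∧ dx_i = 0. For each pair (i, j) with i < j, the coefficient of dx_i ∧ dx_j in alpha ∧ beta is (alpha_i * beta_j - alpha_j * beta_i). Collecting: alpha ∧ beta = (-9*x - 3*y) dx ∧ dy + (-9*x - 3*z) dx ∧ dz + (3*y - 3*z) dy ∧ dz.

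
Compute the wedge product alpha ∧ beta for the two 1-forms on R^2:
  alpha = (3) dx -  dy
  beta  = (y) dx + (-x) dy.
alpha ∧ beta = (-3*x + y) dx ∧ dy

Distribute the wedge, using dx_i ∧ dx_j = -dx_j ∧ dx_i and dx_i ∧ dx_i = 0. For each pair (i, j) with i < j, the coefficient of dx_i ∧ dx_j in alpha ∧ beta is (alpha_i * beta_j - alpha_j * beta_i). Collecting: alpha ∧ beta = (-3*x + y) dx ∧ dy.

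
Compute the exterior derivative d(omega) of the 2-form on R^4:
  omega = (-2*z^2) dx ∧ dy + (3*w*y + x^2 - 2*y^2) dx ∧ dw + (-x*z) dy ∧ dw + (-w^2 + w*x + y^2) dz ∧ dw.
d(omega) = (-4*z) dx ∧ dy ∧ dz + (-3*w + 4*y - z) dx ∧ dy ∧ dw + (x + 2*y) dy ∧ dz ∧ dw + (w) dx ∧ dz ∧ dw

For a 2-form omega = sum_{i<j} g_{ij} dx_i ∧ dx_j, the exterior derivative is
  d(omega) = sum_{i<j} d(g_{ij}) ∧ dx_i ∧ dx_j = sum_{i<j, k} (∂g_{ij}/∂x_k) dx_k ∧ dx_i ∧ dx_j.
Expand each term, using dx_k ∧ dx_i ∧ dx_j = sgn(permutation) dx_{(a)} ∧ dx_{(b)} ∧ dx_{(c)} with (a < b < c) sorted:
  d(-2*z^2) includes (∂/∂z)(-2*z^2) dz = (-4*z) dz, which multiplied by dx ∧ dy gives (-4*z) dx ∧ dy ∧ dz
  d(3*w*y + x^2 - 2*y^2) includes (∂/∂y)(3*w*y + x^2 - 2*y^2) dy = (3*w - 4*y) dy, which multiplied by dx ∧ dw gives (-3*w + 4*y) dx ∧ dy ∧ dw
  d(-x*z) includes (∂/∂x)(-x*z) dx = (-z) dx, which multiplied by dy ∧ dw gives (-z) dx ∧ dy ∧ dw
  d(-x*z) includes (∂/∂z)(-x*z) dz = (-x) dz, which multiplied by dy ∧ dw gives (x) dy ∧ dz ∧ dw
  d(-w^2 + w*x + y^2) includes (∂/∂x)(-w^2 + w*x + y^2) dx = (w) dx, which multiplied by dz ∧ dw gives (w) dx ∧ dz ∧ dw
  d(-w^2 + w*x + y^2) includes (∂/∂y)(-w^2 + w*x + y^2) dy = (2*y) dy, which multiplied by dz ∧ dw gives (2*y) dy ∧ dz ∧ dw
Collecting like 3-forms: d(omega) = (-4*z) dx ∧ dy ∧ dz + (-3*w + 4*y - z) dx ∧ dy ∧ dw + (x + 2*y) dy ∧ dz ∧ dw + (w) dx ∧ dz ∧ dw.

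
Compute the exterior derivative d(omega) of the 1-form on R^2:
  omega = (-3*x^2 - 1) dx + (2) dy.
d(omega) = 0

For a 1-form omega = sum_i f_i dx_i, the exterior derivative is
  d(omega) = sum_{i < j} (∂f_j/∂x_i - ∂f_i/∂x_j) dx_i ∧ dx_j.

Assembling: d(omega) = 0.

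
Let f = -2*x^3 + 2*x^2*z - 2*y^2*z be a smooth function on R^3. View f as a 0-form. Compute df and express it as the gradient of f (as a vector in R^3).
df = (2*x*(-3*x + 2*z)) dx + (-4*y*z) dy + (2*x^2 - 2*y^2) dz; grad f = (2*x*(-3*x + 2*z), -4*y*z, 2*x^2 - 2*y^2)

For a 0-form f, d f = (∂f/∂x) dx + (∂f/∂y) dy + (∂f/∂z) dz. The components of the vector representation are exactly the entries of grad f in Cartesian coordinates:
  ∂f/∂x = 2*x*(-3*x + 2*z)
  ∂f/∂y = -4*y*z
  ∂f/∂z = 2*x^2 - 2*y^2.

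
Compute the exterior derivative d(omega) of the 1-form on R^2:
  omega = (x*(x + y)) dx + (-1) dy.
d(omega) = (-x) dx ∧ dy

For a 1-form omega = sum_i f_i dx_i, the exterior derivative is
  d(omega) = sum_{i < j} (∂f_j/∂x_i - ∂f_i/∂x_j) dx_i ∧ dx_j.
  coefficient of dx ∧ dy: ∂f_2/∂x - ∂f_1/∂y = ∂(-1)/∂x - ∂(x*(x + y))/∂y = -x
Assembling: d(omega) = (-x) dx ∧ dy.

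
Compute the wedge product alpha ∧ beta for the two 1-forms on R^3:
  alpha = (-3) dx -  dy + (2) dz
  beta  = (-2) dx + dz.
alpha ∧ beta = (1) dx ∧ dz + (-2) dx ∧ dy + (-1) dy ∧ dz

Distribute the wedge, using dx_i ∧ dx_j = -dx_j ∧ dx_i and dx_i ∧ dx_i = 0. For each pair (i, j) with i < j, the coefficient of dx_i ∧ dx_j in alpha ∧ beta is (alpha_i * beta_j - alpha_j * beta_i). Collecting: alpha ∧ beta = (1) dx ∧ dz + (-2) dx ∧ dy + (-1) dy ∧ dz.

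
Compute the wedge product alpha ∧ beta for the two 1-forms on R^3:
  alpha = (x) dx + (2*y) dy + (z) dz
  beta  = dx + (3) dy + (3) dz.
alpha ∧ beta = (3*x - 2*y) dx ∧ dy + (3*x - z) dx ∧ dz + (6*y - 3*z) dy ∧ dz

Distribute the wedge, using dx_i ∧ dx_j = -dx_j ∧ dx_i and dx_i ∧ dx_i = 0. For each pair (i, j) with i < j, the coefficient of dx_i ∧ dx_j in alpha ∧ beta is (alpha_i * beta_j - alpha_j * beta_i). Collecting: alpha ∧ beta = (3*x - 2*y) dx ∧ dy + (3*x - z) dx ∧ dz + (6*y - 3*z) dy ∧ dz.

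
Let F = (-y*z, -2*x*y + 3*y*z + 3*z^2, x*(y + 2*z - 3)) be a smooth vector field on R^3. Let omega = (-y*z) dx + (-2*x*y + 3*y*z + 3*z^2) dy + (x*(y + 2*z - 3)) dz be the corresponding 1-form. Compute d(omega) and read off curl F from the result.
d(omega) = (x - 3*y - 6*z) dy ∧ dz + (-2*y - 2*z + 3) dz ∧ dx + (-2*y + z) dx ∧ dy; curl F = (x - 3*y - 6*z, -2*y - 2*z + 3, -2*y + z)

d omega = sum_{i<j} (∂f_j/∂x_i - ∂f_i/∂x_j) dx_i ∧ dx_j. Under the identification (dy ∧ dz, dz ∧ dx, dx ∧ dy) ↔ (e_x, e_y, e_z), the coefficients are exactly the components of curl F. Compute:
  ∂R/∂y - ∂Q/∂z = (x) - (3*y + 6*z) = x - 3*y - 6*z
  ∂P/∂z - ∂R/∂x = (-y) - (y + 2*z - 3) = -2*y - 2*z + 3
  ∂Q/∂x - ∂P/∂y = (-2*y) - (-z) = -2*y + z.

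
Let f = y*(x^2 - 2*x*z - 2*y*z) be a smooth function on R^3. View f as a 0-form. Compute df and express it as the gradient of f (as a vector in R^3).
df = (2*y*(x - z)) dx + (x^2 - 2*x*z - 4*y*z) dy + (2*y*(-x - y)) dz; grad f = (2*y*(x - z), x^2 - 2*x*z - 4*y*z, 2*y*(-x - y))

For a 0-form f, d f = (∂f/∂x) dx + (∂f/∂y) dy + (∂f/∂z) dz. The components of the vector representation are exactly the entries of grad f in Cartesian coordinates:
  ∂f/∂x = 2*y*(x - z)
  ∂f/∂y = x^2 - 2*x*z - 4*y*z
  ∂f/∂z = 2*y*(-x - y).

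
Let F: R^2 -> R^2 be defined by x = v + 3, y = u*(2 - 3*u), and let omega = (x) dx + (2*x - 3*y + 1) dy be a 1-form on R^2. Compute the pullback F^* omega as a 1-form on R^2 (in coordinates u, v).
F^* omega = (-54*u^3 + 54*u^2 - 12*u*v - 54*u + 4*v + 14) du + (v + 3) dv

Using F^*(f dg) = (f ∘ F) d(g ∘ F), substitute each coordinate x_i by F_i(u, v) in f_i, and replace dx_i by d F_i = (∂F_i/∂u) du + (∂F_i/∂v) dv.
  For the x component: f_1(F) = v + 3; d F_1 = (0) du + (1) dv
  For the y component: f_2(F) = 9*u^2 - 6*u + 2*v + 7; d F_2 = (2 - 6*u) du + (0) dv
Combining and collecting du, dv coefficients:
  coeff of du: -54*u^3 + 54*u^2 - 12*u*v - 54*u + 4*v + 14
  coeff of dv: v + 3
F^* omega = (-54*u^3 + 54*u^2 - 12*u*v - 54*u + 4*v + 14) du + (v + 3) dv.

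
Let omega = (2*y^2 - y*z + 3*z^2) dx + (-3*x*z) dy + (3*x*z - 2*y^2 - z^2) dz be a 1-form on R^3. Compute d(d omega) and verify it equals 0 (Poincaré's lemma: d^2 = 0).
d(d omega) = 0

Step 1: d omega = sum_{i<j} (∂f_j/∂x_i - ∂f_i/∂x_j) dx_i ∧ dx_j:
  coeff of dx ∧ dy: -4*y - 2*z
  coeff of dx ∧ dz: y - 3*z
  coeff of dy ∧ dz: 3*x - 4*y
Step 2: Apply d again to each 2-form coefficient. The only possible 3-form in R^3 is dx ∧ dy ∧ dz, with coefficient
  ∂(coeff of dy∧dz)/∂x - ∂(coeff of dx∧dz)/∂y + ∂(coeff of dx∧dy)/∂z
  = ∂/∂x (3*x - 4*y) - ∂/∂y (y - 3*z) + ∂/∂z (-4*y - 2*z).
Each of these terms simplifies to sums of mixed partials that cancel in pairs. The result is 0 (by equality of mixed partials for smooth functions — Schwarz / Clairaut).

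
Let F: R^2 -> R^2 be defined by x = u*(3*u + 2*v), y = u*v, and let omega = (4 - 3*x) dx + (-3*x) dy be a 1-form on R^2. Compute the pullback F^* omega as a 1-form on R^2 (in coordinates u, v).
F^* omega = (-54*u^3 - 63*u^2*v - 18*u*v^2 + 24*u + 8*v) du + (u*(-27*u^2 - 18*u*v + 8)) dv

Using F^*(f dg) = (f ∘ F) d(g ∘ F), substitute each coordinate x_i by F_i(u, v) in f_i, and replace dx_i by d F_i = (∂F_i/∂u) du + (∂F_i/∂v) dv.
  For the x component: f_1(F) = -9*u^2 - 6*u*v + 4; d F_1 = (6*u + 2*v) du + (2*u) dv
  For the y component: f_2(F) = 3*u*(-3*u - 2*v); d F_2 = (v) du + (u) dv
Combining and collecting du, dv coefficients:
  coeff of du: -54*u^3 - 63*u^2*v - 18*u*v^2 + 24*u + 8*v
  coeff of dv: u*(-27*u^2 - 18*u*v + 8)
F^* omega = (-54*u^3 - 63*u^2*v - 18*u*v^2 + 24*u + 8*v) du + (u*(-27*u^2 - 18*u*v + 8)) dv.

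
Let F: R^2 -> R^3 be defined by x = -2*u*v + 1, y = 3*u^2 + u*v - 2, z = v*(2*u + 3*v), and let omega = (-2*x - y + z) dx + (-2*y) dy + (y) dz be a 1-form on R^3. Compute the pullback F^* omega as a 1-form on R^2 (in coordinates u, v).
F^* omega = (-36*u^3 - 6*u^2*v - 10*u*v^2 + 24*u - 6*v^3) du + (6*u^3 + 8*u^2*v - 12*v) dv

Using F^*(f dg) = (f ∘ F) d(g ∘ F), substitute each coordinate x_i by F_i(u, v) in f_i, and replace dx_i by d F_i = (∂F_i/∂u) du + (∂F_i/∂v) dv.
  For the x component: f_1(F) = -3*u^2 + 5*u*v + 3*v^2; d F_1 = (-2*v) du + (-2*u) dv
  For the y component: f_2(F) = -6*u^2 - 2*u*v + 4; d F_2 = (6*u + v) du + (u) dv
  For the z component: f_3(F) = 3*u^2 + u*v - 2; d F_3 = (2*v) du + (2*u + 6*v) dv
Combining and collecting du, dv coefficients:
  coeff of du: -36*u^3 - 6*u^2*v - 10*u*v^2 + 24*u - 6*v^3
  coeff of dv: 6*u^3 + 8*u^2*v - 12*v
F^* omega = (-36*u^3 - 6*u^2*v - 10*u*v^2 + 24*u - 6*v^3) du + (6*u^3 + 8*u^2*v - 12*v) dv.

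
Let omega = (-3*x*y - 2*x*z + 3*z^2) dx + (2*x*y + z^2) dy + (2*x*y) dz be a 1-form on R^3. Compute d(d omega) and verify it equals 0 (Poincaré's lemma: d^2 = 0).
d(d omega) = 0

Step 1: d omega = sum_{i<j} (∂f_j/∂x_i - ∂f_i/∂x_j) dx_i ∧ dx_j:
  coeff of dx ∧ dy: 3*x + 2*y
  coeff of dx ∧ dz: 2*x + 2*y - 6*z
  coeff of dy ∧ dz: 2*x - 2*z
Step 2: Apply d again to each 2-form coefficient. The only possible 3-form in R^3 is dx ∧ dy ∧ dz, with coefficient
  ∂(coeff of dy∧dz)/∂x - ∂(coeff of dx∧dz)/∂y + ∂(coeff of dx∧dy)/∂z
  = ∂/∂x (2*x - 2*z) - ∂/∂y (2*x + 2*y - 6*z) + ∂/∂z (3*x + 2*y).
Each of these terms simplifies to sums of mixed partials that cancel in pairs. The result is 0 (by equality of mixed partials for smooth functions — Schwarz / Clairaut).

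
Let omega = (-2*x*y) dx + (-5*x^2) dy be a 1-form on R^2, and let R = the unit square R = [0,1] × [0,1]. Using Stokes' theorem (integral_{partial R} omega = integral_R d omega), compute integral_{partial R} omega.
integral_(partial R) omega = -4

Stokes: integral_partial_R omega = integral_R d omega with d omega = (∂Q/∂x - ∂P/∂y) dx ∧ dy.
  ∂Q/∂x = -10*x
  ∂P/∂y = -2*x
  integrand = ∂Q/∂x - ∂P/∂y = -8*x.
Integrating over R: integral_0^1 integral_0^1 (-8*x) dx dy = -4.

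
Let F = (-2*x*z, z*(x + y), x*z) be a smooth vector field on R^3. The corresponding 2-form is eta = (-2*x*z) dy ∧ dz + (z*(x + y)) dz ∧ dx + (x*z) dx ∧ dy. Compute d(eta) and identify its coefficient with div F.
d(eta) = (x - z) dx ∧ dy ∧ dz; div F = x - z

For a 2-form in R^3 of the form above, applying d gives a 3-form with coefficient ∂P/∂x + ∂Q/∂y + ∂R/∂z:
  ∂P/∂x = -2*z
  ∂Q/∂y = z
  ∂R/∂z = x
Sum = x - z, which is exactly div F.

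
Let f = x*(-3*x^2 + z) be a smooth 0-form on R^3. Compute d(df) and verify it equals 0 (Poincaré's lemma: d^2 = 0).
d(df) = 0

Step 1: df = sum_i (∂f/∂x_i) dx_i = (-9*x^2 + z) dx + (0) dy + (x) dz.
Step 2: Apply d again. Using the 1-form formula, the coefficient of dx ∧ dy in d(df) is ∂^2 f/∂x ∂y - ∂^2 f/∂y ∂x = (0) - (0) = 0 (equality of mixed partials for smooth f).
Similarly for dx ∧ dz and dy ∧ dz — all coefficients vanish. So d(df) = 0.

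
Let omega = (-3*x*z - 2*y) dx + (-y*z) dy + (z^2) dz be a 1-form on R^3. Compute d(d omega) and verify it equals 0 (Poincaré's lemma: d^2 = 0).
d(d omega) = 0

Step 1: d omega = sum_{i<j} (∂f_j/∂x_i - ∂f_i/∂x_j) dx_i ∧ dx_j:
  coeff of dx ∧ dy: 2
  coeff of dx ∧ dz: 3*x
  coeff of dy ∧ dz: y
Step 2: Apply d again to each 2-form coefficient. The only possible 3-form in R^3 is dx ∧ dy ∧ dz, with coefficient
  ∂(coeff of dy∧dz)/∂x - ∂(coeff of dx∧dz)/∂y + ∂(coeff of dx∧dy)/∂z
  = ∂/∂x (y) - ∂/∂y (3*x) + ∂/∂z (2).
Each of these terms simplifies to sums of mixed partials that cancel in pairs. The result is 0 (by equality of mixed partials for smooth functions — Schwarz / Clairaut).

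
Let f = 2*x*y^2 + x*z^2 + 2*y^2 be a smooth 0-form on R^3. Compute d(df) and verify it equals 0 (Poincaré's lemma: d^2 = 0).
d(df) = 0

Step 1: df = sum_i (∂f/∂x_i) dx_i = (2*y^2 + z^2) dx + (4*y*(x + 1)) dy + (2*x*z) dz.
Step 2: Apply d again. Using the 1-form formula, the coefficient of dx ∧ dy in d(df) is ∂^2 f/∂x ∂y - ∂^2 f/∂y ∂x = (4*y) - (4*y) = 0 (equality of mixed partials for smooth f).
Similarly for dx ∧ dz and dy ∧ dz — all coefficients vanish. So d(df) = 0.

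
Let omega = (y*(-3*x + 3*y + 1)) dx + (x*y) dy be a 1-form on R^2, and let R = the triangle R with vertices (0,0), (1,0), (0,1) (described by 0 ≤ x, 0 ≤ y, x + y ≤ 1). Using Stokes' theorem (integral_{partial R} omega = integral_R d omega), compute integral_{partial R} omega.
integral_(partial R) omega = -5/6

Stokes: integral_partial_R omega = integral_R d omega with d omega = (∂Q/∂x - ∂P/∂y) dx ∧ dy.
  ∂Q/∂x = y
  ∂P/∂y = -3*x + 6*y + 1
  integrand = ∂Q/∂x - ∂P/∂y = 3*x - 5*y - 1.
Integrating over R: integral_0^1 integral_0^{1-x} (3*x - 5*y - 1) dy dx = -5/6.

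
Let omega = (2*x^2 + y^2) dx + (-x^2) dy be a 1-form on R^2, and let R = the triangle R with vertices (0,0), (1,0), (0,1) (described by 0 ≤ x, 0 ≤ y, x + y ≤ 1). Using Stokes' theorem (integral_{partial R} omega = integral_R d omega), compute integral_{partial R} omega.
integral_(partial R) omega = -2/3

Stokes: integral_partial_R omega = integral_R d omega with d omega = (∂Q/∂x - ∂P/∂y) dx ∧ dy.
  ∂Q/∂x = -2*x
  ∂P/∂y = 2*y
  integrand = ∂Q/∂x - ∂P/∂y = -2*x - 2*y.
Integrating over R: integral_0^1 integral_0^{1-x} (-2*x - 2*y) dy dx = -2/3.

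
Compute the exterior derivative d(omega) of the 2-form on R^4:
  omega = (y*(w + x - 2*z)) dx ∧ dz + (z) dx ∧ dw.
d(omega) = (-w - x + 2*z) dx ∧ dy ∧ dz + (y - 1) dx ∧ dz ∧ dw

For a 2-form omega = sum_{i<j} g_{ij} dx_i ∧ dx_j, the exterior derivative is
  d(omega) = sum_{i<j} d(g_{ij}) ∧ dx_i ∧ dx_j = sum_{i<j, k} (∂g_{ij}/∂x_k) dx_k ∧ dx_i ∧ dx_j.
Expand each term, using dx_k ∧ dx_i ∧ dx_j = sgn(permutation) dx_{(a)} ∧ dx_{(b)} ∧ dx_{(c)} with (a < b < c) sorted:
  d(y*(w + x - 2*z)) includes (∂/∂y)(y*(w + x - 2*z)) dy = (w + x - 2*z) dy, which multiplied by dx ∧ dz gives (-w - x + 2*z) dx ∧ dy ∧ dz
  d(y*(w + x - 2*z)) includes (∂/∂w)(y*(w + x - 2*z)) dw = (y) dw, which multiplied by dx ∧ dz gives (y) dx ∧ dz ∧ dw
  d(z) includes (∂/∂z)(z) dz = (1) dz, which multiplied by dx ∧ dw gives (-1) dx ∧ dz ∧ dw
Collecting like 3-forms: d(omega) = (-w - x + 2*z) dx ∧ dy ∧ dz + (y - 1) dx ∧ dz ∧ dw.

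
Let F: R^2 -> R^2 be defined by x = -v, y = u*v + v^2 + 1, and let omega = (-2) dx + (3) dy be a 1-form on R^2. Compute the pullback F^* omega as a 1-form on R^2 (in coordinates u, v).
F^* omega = (3*v) du + (3*u + 6*v + 2) dv

Using F^*(f dg) = (f ∘ F) d(g ∘ F), substitute each coordinate x_i by F_i(u, v) in f_i, and replace dx_i by d F_i = (∂F_i/∂u) du + (∂F_i/∂v) dv.
  For the x component: f_1(F) = -2; d F_1 = (0) du + (-1) dv
  For the y component: f_2(F) = 3; d F_2 = (v) du + (u + 2*v) dv
Combining and collecting du, dv coefficients:
  coeff of du: 3*v
  coeff of dv: 3*u + 6*v + 2
F^* omega = (3*v) du + (3*u + 6*v + 2) dv.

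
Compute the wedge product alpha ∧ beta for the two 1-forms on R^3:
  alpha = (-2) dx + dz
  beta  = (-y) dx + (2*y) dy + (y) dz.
alpha ∧ beta = (-4*y) dx ∧ dy + (-y) dx ∧ dz + (-2*y) dy ∧ dz

Distribute the wedge, using dx_i ∧ dx_j = -dx_j ∧ dx_i and dx_i ∧ dx_i = 0. For each pair (i, j) with i < j, the coefficient of dx_i ∧ dx_j in alpha ∧ beta is (alpha_i * beta_j - alpha_j * beta_i). Collecting: alpha ∧ beta = (-4*y) dx ∧ dy + (-y) dx ∧ dz + (-2*y) dy ∧ dz.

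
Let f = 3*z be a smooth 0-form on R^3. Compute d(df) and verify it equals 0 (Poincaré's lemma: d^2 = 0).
d(df) = 0

Step 1: df = sum_i (∂f/∂x_i) dx_i = (0) dx + (0) dy + (3) dz.
Step 2: Apply d again. Using the 1-form formula, the coefficient of dx ∧ dy in d(df) is ∂^2 f/∂x ∂y - ∂^2 f/∂y ∂x = (0) - (0) = 0 (equality of mixed partials for smooth f).
Similarly for dx ∧ dz and dy ∧ dz — all coefficients vanish. So d(df) = 0.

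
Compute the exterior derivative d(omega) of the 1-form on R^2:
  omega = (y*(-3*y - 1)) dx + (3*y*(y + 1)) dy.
d(omega) = (6*y + 1) dx ∧ dy

For a 1-form omega = sum_i f_i dx_i, the exterior derivative is
  d(omega) = sum_{i < j} (∂f_j/∂x_i - ∂f_i/∂x_j) dx_i ∧ dx_j.
  coefficient of dx ∧ dy: ∂f_2/∂x - ∂f_1/∂y = ∂(3*y*(y + 1))/∂x - ∂(y*(-3*y - 1))/∂y = 6*y + 1
Assembling: d(omega) = (6*y + 1) dx ∧ dy.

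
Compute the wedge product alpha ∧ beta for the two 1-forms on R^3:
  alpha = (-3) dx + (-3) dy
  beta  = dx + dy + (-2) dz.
alpha ∧ beta = (6) dx ∧ dz + (6) dy ∧ dz

Distribute the wedge, using dx_i ∧ dx_j = -dx_j ∧ dx_i and dx_i ∧ dx_i = 0. For each pair (i, j) with i < j, the coefficient of dx_i ∧ dx_j in alpha ∧ beta is (alpha_i * beta_j - alpha_j * beta_i). Collecting: alpha ∧ beta = (6) dx ∧ dz + (6) dy ∧ dz.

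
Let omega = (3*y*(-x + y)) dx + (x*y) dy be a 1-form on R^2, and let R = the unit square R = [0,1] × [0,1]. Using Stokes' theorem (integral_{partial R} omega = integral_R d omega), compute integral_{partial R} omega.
integral_(partial R) omega = -1

Stokes: integral_partial_R omega = integral_R d omega with d omega = (∂Q/∂x - ∂P/∂y) dx ∧ dy.
  ∂Q/∂x = y
  ∂P/∂y = -3*x + 6*y
  integrand = ∂Q/∂x - ∂P/∂y = 3*x - 5*y.
Integrating over R: integral_0^1 integral_0^1 (3*x - 5*y) dx dy = -1.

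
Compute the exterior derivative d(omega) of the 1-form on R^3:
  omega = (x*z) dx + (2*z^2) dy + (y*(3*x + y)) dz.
d(omega) = (-x + 3*y) dx ∧ dz + (3*x + 2*y - 4*z) dy ∧ dz

For a 1-form omega = sum_i f_i dx_i, the exterior derivative is
  d(omega) = sum_{i < j} (∂f_j/∂x_i - ∂f_i/∂x_j) dx_i ∧ dx_j.
  coefficient of dx ∧ dz: ∂f_3/∂x - ∂f_1/∂z = ∂(y*(3*x + y))/∂x - ∂(x*z)/∂z = -x + 3*y
  coefficient of dy ∧ dz: ∂f_3/∂y - ∂f_2/∂z = ∂(y*(3*x + y))/∂y - ∂(2*z^2)/∂z = 3*x + 2*y - 4*z
Assembling: d(omega) = (-x + 3*y) dx ∧ dz + (3*x + 2*y - 4*z) dy ∧ dz.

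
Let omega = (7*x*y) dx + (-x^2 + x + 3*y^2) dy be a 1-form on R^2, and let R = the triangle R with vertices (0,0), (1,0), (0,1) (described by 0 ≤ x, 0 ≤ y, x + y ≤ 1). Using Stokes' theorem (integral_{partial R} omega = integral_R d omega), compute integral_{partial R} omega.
integral_(partial R) omega = -1

Stokes: integral_partial_R omega = integral_R d omega with d omega = (∂Q/∂x - ∂P/∂y) dx ∧ dy.
  ∂Q/∂x = 1 - 2*x
  ∂P/∂y = 7*x
  integrand = ∂Q/∂x - ∂P/∂y = 1 - 9*x.
Integrating over R: integral_0^1 integral_0^{1-x} (1 - 9*x) dy dx = -1.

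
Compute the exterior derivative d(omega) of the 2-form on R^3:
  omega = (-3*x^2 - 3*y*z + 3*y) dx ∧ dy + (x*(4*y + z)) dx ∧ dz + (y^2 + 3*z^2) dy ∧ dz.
d(omega) = (-4*x - 3*y) dx ∧ dy ∧ dz

For a 2-form omega = sum_{i<j} g_{ij} dx_i ∧ dx_j, the exterior derivative is
  d(omega) = sum_{i<j} d(g_{ij}) ∧ dx_i ∧ dx_j = sum_{i<j, k} (∂g_{ij}/∂x_k) dx_k ∧ dx_i ∧ dx_j.
Expand each term, using dx_k ∧ dx_i ∧ dx_j = sgn(permutation) dx_{(a)} ∧ dx_{(b)} ∧ dx_{(c)} with (a < b < c) sorted:
  d(-3*x^2 - 3*y*z + 3*y) includes (∂/∂z)(-3*x^2 - 3*y*z + 3*y) dz = (-3*y) dz, which multiplied by dx ∧ dy gives (-3*y) dx ∧ dy ∧ dz
  d(x*(4*y + z)) includes (∂/∂y)(x*(4*y + z)) dy = (4*x) dy, which multiplied by dx ∧ dz gives (-4*x) dx ∧ dy ∧ dz
Collecting like 3-forms: d(omega) = (-4*x - 3*y) dx ∧ dy ∧ dz.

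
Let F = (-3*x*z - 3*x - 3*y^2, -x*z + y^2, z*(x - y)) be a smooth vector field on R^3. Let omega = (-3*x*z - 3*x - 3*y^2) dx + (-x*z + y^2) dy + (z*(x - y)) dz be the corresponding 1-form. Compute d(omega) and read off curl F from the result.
d(omega) = (x - z) dy ∧ dz + (-3*x - z) dz ∧ dx + (6*y - z) dx ∧ dy; curl F = (x - z, -3*x - z, 6*y - z)

d omega = sum_{i<j} (∂f_j/∂x_i - ∂f_i/∂x_j) dx_i ∧ dx_j. Under the identification (dy ∧ dz, dz ∧ dx, dx ∧ dy) ↔ (e_x, e_y, e_z), the coefficients are exactly the components of curl F. Compute:
  ∂R/∂y - ∂Q/∂z = (-z) - (-x) = x - z
  ∂P/∂z - ∂R/∂x = (-3*x) - (z) = -3*x - z
  ∂Q/∂x - ∂P/∂y = (-z) - (-6*y) = 6*y - z.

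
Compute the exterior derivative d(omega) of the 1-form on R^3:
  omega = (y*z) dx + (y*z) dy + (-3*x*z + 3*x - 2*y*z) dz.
d(omega) = (-z) dx ∧ dy + (-y - 3*z + 3) dx ∧ dz + (-y - 2*z) dy ∧ dz

For a 1-form omega = sum_i f_i dx_i, the exterior derivative is
  d(omega) = sum_{i < j} (∂f_j/∂x_i - ∂f_i/∂x_j) dx_i ∧ dx_j.
  coefficient of dx ∧ dy: ∂f_2/∂x - ∂f_1/∂y = ∂(y*z)/∂x - ∂(y*z)/∂y = -z
  coefficient of dx ∧ dz: ∂f_3/∂x - ∂f_1/∂z = ∂(-3*x*z + 3*x - 2*y*z)/∂x - ∂(y*z)/∂z = -y - 3*z + 3
  coefficient of dy ∧ dz: ∂f_3/∂y - ∂f_2/∂z = ∂(-3*x*z + 3*x - 2*y*z)/∂y - ∂(y*z)/∂z = -y - 2*z
Assembling: d(omega) = (-z) dx ∧ dy + (-y - 3*z + 3) dx ∧ dz + (-y - 2*z) dy ∧ dz.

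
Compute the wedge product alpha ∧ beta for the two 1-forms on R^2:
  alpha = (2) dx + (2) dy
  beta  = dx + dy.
alpha ∧ beta = 0

Distribute the wedge, using dx_i ∧ dx_j = -dx_j ∧ dx_i and dx_i ∧ dx_i = 0. For each pair (i, j) with i < j, the coefficient of dx_i ∧ dx_j in alpha ∧ beta is (alpha_i * beta_j - alpha_j * beta_i). Collecting: alpha ∧ beta = 0.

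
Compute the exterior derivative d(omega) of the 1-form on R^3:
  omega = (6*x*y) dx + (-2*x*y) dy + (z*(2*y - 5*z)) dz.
d(omega) = (-6*x - 2*y) dx ∧ dy + (2*z) dy ∧ dz

For a 1-form omega = sum_i f_i dx_i, the exterior derivative is
  d(omega) = sum_{i < j} (∂f_j/∂x_i - ∂f_i/∂x_j) dx_i ∧ dx_j.
  coefficient of dx ∧ dy: ∂f_2/∂x - ∂f_1/∂y = ∂(-2*x*y)/∂x - ∂(6*x*y)/∂y = -6*x - 2*y
  coefficient of dy ∧ dz: ∂f_3/∂y - ∂f_2/∂z = ∂(z*(2*y - 5*z))/∂y - ∂(-2*x*y)/∂z = 2*z
Assembling: d(omega) = (-6*x - 2*y) dx ∧ dy + (2*z) dy ∧ dz.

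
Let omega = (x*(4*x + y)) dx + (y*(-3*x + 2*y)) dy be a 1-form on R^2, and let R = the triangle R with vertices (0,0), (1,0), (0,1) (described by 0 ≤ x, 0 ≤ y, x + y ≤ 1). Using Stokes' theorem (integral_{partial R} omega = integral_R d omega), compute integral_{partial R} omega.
integral_(partial R) omega = -2/3

Stokes: integral_partial_R omega = integral_R d omega with d omega = (∂Q/∂x - ∂P/∂y) dx ∧ dy.
  ∂Q/∂x = -3*y
  ∂P/∂y = x
  integrand = ∂Q/∂x - ∂P/∂y = -x - 3*y.
Integrating over R: integral_0^1 integral_0^{1-x} (-x - 3*y) dy dx = -2/3.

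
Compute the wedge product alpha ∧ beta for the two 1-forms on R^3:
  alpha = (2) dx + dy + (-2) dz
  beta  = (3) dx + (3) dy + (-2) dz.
alpha ∧ beta = (3) dx ∧ dy + (2) dx ∧ dz + (4) dy ∧ dz

Distribute the wedge, using dx_i ∧ dx_j = -dx_j ∧ dx_i and dx_i ∧ dx_i = 0. For each pair (i, j) with i < j, the coefficient of dx_i ∧ dx_j in alpha ∧ beta is (alpha_i * beta_j - alpha_j * beta_i). Collecting: alpha ∧ beta = (3) dx ∧ dy + (2) dx ∧ dz + (4) dy ∧ dz.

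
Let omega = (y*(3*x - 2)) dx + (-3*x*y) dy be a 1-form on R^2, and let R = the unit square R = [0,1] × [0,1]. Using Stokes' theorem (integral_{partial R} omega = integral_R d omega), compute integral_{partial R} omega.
integral_(partial R) omega = -1

Stokes: integral_partial_R omega = integral_R d omega with d omega = (∂Q/∂x - ∂P/∂y) dx ∧ dy.
  ∂Q/∂x = -3*y
  ∂P/∂y = 3*x - 2
  integrand = ∂Q/∂x - ∂P/∂y = -3*x - 3*y + 2.
Integrating over R: integral_0^1 integral_0^1 (-3*x - 3*y + 2) dx dy = -1.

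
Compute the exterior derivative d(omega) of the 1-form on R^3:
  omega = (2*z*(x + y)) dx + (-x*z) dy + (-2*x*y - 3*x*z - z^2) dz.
d(omega) = (-3*z) dx ∧ dy + (-2*x - 4*y - 3*z) dx ∧ dz + (-x) dy ∧ dz

For a 1-form omega = sum_i f_i dx_i, the exterior derivative is
  d(omega) = sum_{i < j} (∂f_j/∂x_i - ∂f_i/∂x_j) dx_i ∧ dx_j.
  coefficient of dx ∧ dy: ∂f_2/∂x - ∂f_1/∂y = ∂(-x*z)/∂x - ∂(2*z*(x + y))/∂y = -3*z
  coefficient of dx ∧ dz: ∂f_3/∂x - ∂f_1/∂z = ∂(-2*x*y - 3*x*z - z^2)/∂x - ∂(2*z*(x + y))/∂z = -2*x - 4*y - 3*z
  coefficient of dy ∧ dz: ∂f_3/∂y - ∂f_2/∂z = ∂(-2*x*y - 3*x*z - z^2)/∂y - ∂(-x*z)/∂z = -x
Assembling: d(omega) = (-3*z) dx ∧ dy + (-2*x - 4*y - 3*z) dx ∧ dz + (-x) dy ∧ dz.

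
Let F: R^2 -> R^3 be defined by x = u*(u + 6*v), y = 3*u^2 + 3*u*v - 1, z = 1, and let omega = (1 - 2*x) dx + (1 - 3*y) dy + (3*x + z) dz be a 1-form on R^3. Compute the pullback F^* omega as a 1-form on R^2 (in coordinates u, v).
F^* omega = (-58*u^3 - 117*u^2*v - 99*u*v^2 + 26*u + 18*v) du + (3*u*(-13*u^2 - 33*u*v + 6)) dv

Using F^*(f dg) = (f ∘ F) d(g ∘ F), substitute each coordinate x_i by F_i(u, v) in f_i, and replace dx_i by d F_i = (∂F_i/∂u) du + (∂F_i/∂v) dv.
  For the x component: f_1(F) = -2*u^2 - 12*u*v + 1; d F_1 = (2*u + 6*v) du + (6*u) dv
  For the y component: f_2(F) = -9*u^2 - 9*u*v + 4; d F_2 = (6*u + 3*v) du + (3*u) dv
  For the z component: f_3(F) = 3*u^2 + 18*u*v + 1; d F_3 = (0) du + (0) dv
Combining and collecting du, dv coefficients:
  coeff of du: -58*u^3 - 117*u^2*v - 99*u*v^2 + 26*u + 18*v
  coeff of dv: 3*u*(-13*u^2 - 33*u*v + 6)
F^* omega = (-58*u^3 - 117*u^2*v - 99*u*v^2 + 26*u + 18*v) du + (3*u*(-13*u^2 - 33*u*v + 6)) dv.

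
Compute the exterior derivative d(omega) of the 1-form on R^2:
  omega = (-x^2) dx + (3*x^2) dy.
d(omega) = (6*x) dx ∧ dy

For a 1-form omega = sum_i f_i dx_i, the exterior derivative is
  d(omega) = sum_{i < j} (∂f_j/∂x_i - ∂f_i/∂x_j) dx_i ∧ dx_j.
  coefficient of dx ∧ dy: ∂f_2/∂x - ∂f_1/∂y = ∂(3*x^2)/∂x - ∂(-x^2)/∂y = 6*x
Assembling: d(omega) = (6*x) dx ∧ dy.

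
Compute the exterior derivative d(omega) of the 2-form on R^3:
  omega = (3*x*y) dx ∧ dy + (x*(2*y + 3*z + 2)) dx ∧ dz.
d(omega) = (-2*x) dx ∧ dy ∧ dz

For a 2-form omega = sum_{i<j} g_{ij} dx_i ∧ dx_j, the exterior derivative is
  d(omega) = sum_{i<j} d(g_{ij}) ∧ dx_i ∧ dx_j = sum_{i<j, k} (∂g_{ij}/∂x_k) dx_k ∧ dx_i ∧ dx_j.
Expand each term, using dx_k ∧ dx_i ∧ dx_j = sgn(permutation) dx_{(a)} ∧ dx_{(b)} ∧ dx_{(c)} with (a < b < c) sorted:
  d(x*(2*y + 3*z + 2)) includes (∂/∂y)(x*(2*y + 3*z + 2)) dy = (2*x) dy, which multiplied by dx ∧ dz gives (-2*x) dx ∧ dy ∧ dz
Collecting like 3-forms: d(omega) = (-2*x) dx ∧ dy ∧ dz.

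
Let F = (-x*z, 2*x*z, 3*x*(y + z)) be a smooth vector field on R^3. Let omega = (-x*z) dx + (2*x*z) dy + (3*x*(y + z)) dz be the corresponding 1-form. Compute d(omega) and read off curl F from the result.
d(omega) = (x) dy ∧ dz + (-x - 3*y - 3*z) dz ∧ dx + (2*z) dx ∧ dy; curl F = (x, -x - 3*y - 3*z, 2*z)

d omega = sum_{i<j} (∂f_j/∂x_i - ∂f_i/∂x_j) dx_i ∧ dx_j. Under the identification (dy ∧ dz, dz ∧ dx, dx ∧ dy) ↔ (e_x, e_y, e_z), the coefficients are exactly the components of curl F. Compute:
  ∂R/∂y - ∂Q/∂z = (3*x) - (2*x) = x
  ∂P/∂z - ∂R/∂x = (-x) - (3*y + 3*z) = -x - 3*y - 3*z
  ∂Q/∂x - ∂P/∂y = (2*z) - (0) = 2*z.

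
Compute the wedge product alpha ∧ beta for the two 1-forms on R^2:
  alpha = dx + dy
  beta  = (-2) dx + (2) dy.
alpha ∧ beta = (4) dx ∧ dy

Distribute the wedge, using dx_i ∧ dx_j = -dx_j ∧ dx_i and dx_i ∧ dx_i = 0. For each pair (i, j) with i < j, the coefficient of dx_i ∧ dx_j in alpha ∧ beta is (alpha_i * beta_j - alpha_j * beta_i). Collecting: alpha ∧ beta = (4) dx ∧ dy.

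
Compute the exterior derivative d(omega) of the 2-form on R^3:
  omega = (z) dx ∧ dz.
d(omega) = 0

For a 2-form omega = sum_{i<j} g_{ij} dx_i ∧ dx_j, the exterior derivative is
  d(omega) = sum_{i<j} d(g_{ij}) ∧ dx_i ∧ dx_j = sum_{i<j, k} (∂g_{ij}/∂x_k) dx_k ∧ dx_i ∧ dx_j.
Expand each term, using dx_k ∧ dx_i ∧ dx_j = sgn(permutation) dx_{(a)} ∧ dx_{(b)} ∧ dx_{(c)} with (a < b < c) sorted:

Collecting like 3-forms: d(omega) = 0.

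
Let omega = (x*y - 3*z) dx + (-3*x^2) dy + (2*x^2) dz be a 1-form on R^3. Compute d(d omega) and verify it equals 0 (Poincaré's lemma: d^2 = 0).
d(d omega) = 0

Step 1: d omega = sum_{i<j} (∂f_j/∂x_i - ∂f_i/∂x_j) dx_i ∧ dx_j:
  coeff of dx ∧ dy: -7*x
  coeff of dx ∧ dz: 4*x + 3
  coeff of dy ∧ dz: 0
Step 2: Apply d again to each 2-form coefficient. The only possible 3-form in R^3 is dx ∧ dy ∧ dz, with coefficient
  ∂(coeff of dy∧dz)/∂x - ∂(coeff of dx∧dz)/∂y + ∂(coeff of dx∧dy)/∂z
  = ∂/∂x (0) - ∂/∂y (4*x + 3) + ∂/∂z (-7*x).
Each of these terms simplifies to sums of mixed partials that cancel in pairs. The result is 0 (by equality of mixed partials for smooth functions — Schwarz / Clairaut).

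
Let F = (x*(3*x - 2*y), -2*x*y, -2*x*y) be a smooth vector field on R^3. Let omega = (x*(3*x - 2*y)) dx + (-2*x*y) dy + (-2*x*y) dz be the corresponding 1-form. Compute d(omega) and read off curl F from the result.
d(omega) = (-2*x) dy ∧ dz + (2*y) dz ∧ dx + (2*x - 2*y) dx ∧ dy; curl F = (-2*x, 2*y, 2*x - 2*y)

d omega = sum_{i<j} (∂f_j/∂x_i - ∂f_i/∂x_j) dx_i ∧ dx_j. Under the identification (dy ∧ dz, dz ∧ dx, dx ∧ dy) ↔ (e_x, e_y, e_z), the coefficients are exactly the components of curl F. Compute:
  ∂R/∂y - ∂Q/∂z = (-2*x) - (0) = -2*x
  ∂P/∂z - ∂R/∂x = (0) - (-2*y) = 2*y
  ∂Q/∂x - ∂P/∂y = (-2*y) - (-2*x) = 2*x - 2*y.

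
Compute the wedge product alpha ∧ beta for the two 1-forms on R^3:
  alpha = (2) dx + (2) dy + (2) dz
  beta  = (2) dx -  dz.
alpha ∧ beta = (-6) dx ∧ dz + (-4) dx ∧ dy + (-2) dy ∧ dz

Distribute the wedge, using dx_i ∧ dx_j = -dx_j ∧ dx_i and dx_i ∧ dx_i = 0. For each pair (i, j) with i < j, the coefficient of dx_i ∧ dx_j in alpha ∧ beta is (alpha_i * beta_j - alpha_j * beta_i). Collecting: alpha ∧ beta = (-6) dx ∧ dz + (-4) dx ∧ dy + (-2) dy ∧ dz.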